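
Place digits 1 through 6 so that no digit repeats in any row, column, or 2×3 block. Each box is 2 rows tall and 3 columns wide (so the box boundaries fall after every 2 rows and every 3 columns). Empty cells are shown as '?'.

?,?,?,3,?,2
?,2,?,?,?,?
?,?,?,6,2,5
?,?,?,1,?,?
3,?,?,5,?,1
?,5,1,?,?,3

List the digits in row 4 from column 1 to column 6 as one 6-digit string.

R2C4 = 4 (sole candidate).
R2C6 = 6 (sole candidate).
R4C6 = 4: row 4 has {1}; col 6 has {1,2,3,5,6}; box has {1,2,5,6} → only 4 remains.
R6C4 = 2 (sole candidate).
R4C5 = 3: row 4 has {1,4}; col 5 has {2}; box has {1,2,4,5,6} → only 3 remains.
R4C2 = 6: row 4 has {1,3,4}; col 2 has {2,5}; box has {} → only 6 remains.
R5C2 = 4 (sole candidate).
R5C5 = 6 (sole candidate).
R6C1 = 6 (sole candidate).
R6C5 = 4 (sole candidate).
R1C2 = 1 (sole candidate).
R1C5 = 5 (sole candidate).
R2C1 = 5 (sole candidate).
R2C3 = 3 (sole candidate).
R2C5 = 1 (sole candidate).
R3C2 = 3 (sole candidate).
R3C3 = 4 (sole candidate).
R4C1 = 2: row 4 has {1,3,4,6}; col 1 has {3,5,6}; box has {3,4,6} → only 2 remains.
R4C3 = 5: row 4 has {1,2,3,4,6}; col 3 has {1,3,4}; box has {2,3,4,6} → only 5 remains.

265134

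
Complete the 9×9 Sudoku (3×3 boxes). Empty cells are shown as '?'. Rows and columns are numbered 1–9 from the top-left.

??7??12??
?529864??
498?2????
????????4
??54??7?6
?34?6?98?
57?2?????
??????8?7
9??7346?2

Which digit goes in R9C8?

R1C2 = 6 (sole candidate).
R9C3 = 1 (sole candidate).
R9C8 = 5: row 9 has {1,2,3,4,6,7,9}; col 8 has {8}; box has {2,6,7,8} → only 5 remains.

5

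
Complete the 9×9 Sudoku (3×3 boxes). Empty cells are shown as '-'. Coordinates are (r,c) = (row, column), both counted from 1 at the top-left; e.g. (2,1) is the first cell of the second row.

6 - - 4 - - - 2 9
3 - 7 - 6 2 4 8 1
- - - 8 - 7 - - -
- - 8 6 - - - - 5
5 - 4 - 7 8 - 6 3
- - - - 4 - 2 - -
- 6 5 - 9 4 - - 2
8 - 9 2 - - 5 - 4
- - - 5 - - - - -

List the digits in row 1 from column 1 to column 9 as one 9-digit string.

681453729

(1,3) = 1: row 1 has {2,4,6,9}; col 3 has {4,5,7,8,9}; box has {3,6,7} → only 1 remains.
(2,4) = 9: row 2 has {1,2,3,4,6,7,8}; col 4 has {2,4,5,6,8}; box has {2,4,6,7,8} → only 9 remains.
(3,3) = 2: row 3 has {7,8}; col 3 has {1,4,5,7,8,9}; box has {1,3,6,7} → only 2 remains.
(3,9) = 6: row 3 has {2,7,8}; col 9 has {1,2,3,4,5,9}; box has {1,2,4,8,9} → only 6 remains.
(5,4) = 1: row 5 has {3,4,5,6,7,8}; col 4 has {2,4,5,6,8,9}; box has {4,6,7,8} → only 1 remains.
(5,7) = 9: row 5 has {1,3,4,5,6,7,8}; col 7 has {2,4,5}; box has {2,3,5,6} → only 9 remains.
(6,4) = 3: row 6 has {2,4}; col 4 has {1,2,4,5,6,8,9}; box has {1,4,6,7,8} → only 3 remains.
(7,4) = 7: row 7 has {2,4,5,6,9}; col 4 has {1,2,3,4,5,6,8,9}; box has {2,4,5,9} → only 7 remains.
(9,3) = 3: row 9 has {5}; col 3 has {1,2,4,5,7,8,9}; box has {5,6,8,9} → only 3 remains.
(2,2) = 5: row 2 has {1,2,3,4,6,7,8,9}; col 2 has {6}; box has {1,2,3,6,7} → only 5 remains.
(3,7) = 3: row 3 has {2,6,7,8}; col 7 has {2,4,5,9}; box has {1,2,4,6,8,9} → only 3 remains.
(3,8) = 5: row 3 has {2,3,6,7,8}; col 8 has {2,6,8}; box has {1,2,3,4,6,8,9} → only 5 remains.
(4,5) = 2: row 4 has {5,6,8}; col 5 has {4,6,7,9}; box has {1,3,4,6,7,8} → only 2 remains.
(4,6) = 9: row 4 has {2,5,6,8}; col 6 has {2,4,7,8}; box has {1,2,3,4,6,7,8} → only 9 remains.
(5,2) = 2: row 5 has {1,3,4,5,6,7,8,9}; col 2 has {5,6}; box has {4,5,8} → only 2 remains.
(6,3) = 6: row 6 has {2,3,4}; col 3 has {1,2,3,4,5,7,8,9}; box has {2,4,5,8} → only 6 remains.
(6,6) = 5: row 6 has {2,3,4,6}; col 6 has {2,4,7,8,9}; box has {1,2,3,4,6,7,8,9} → only 5 remains.
(7,1) = 1: row 7 has {2,4,5,6,7,9}; col 1 has {3,5,6,8}; box has {3,5,6,8,9} → only 1 remains.
(7,7) = 8: row 7 has {1,2,4,5,6,7,9}; col 7 has {2,3,4,5,9}; box has {2,4,5} → only 8 remains.
(7,8) = 3: row 7 has {1,2,4,5,6,7,8,9}; col 8 has {2,5,6,8}; box has {2,4,5,8} → only 3 remains.
(8,2) = 7: row 8 has {2,4,5,8,9}; col 2 has {2,5,6}; box has {1,3,5,6,8,9} → only 7 remains.
(8,8) = 1: row 8 has {2,4,5,7,8,9}; col 8 has {2,3,5,6,8}; box has {2,3,4,5,8} → only 1 remains.
(9,2) = 4: row 9 has {3,5}; col 2 has {2,5,6,7}; box has {1,3,5,6,7,8,9} → only 4 remains.
(9,9) = 7: row 9 has {3,4,5}; col 9 has {1,2,3,4,5,6,9}; box has {1,2,3,4,5,8} → only 7 remains.
(1,2) = 8: row 1 has {1,2,4,6,9}; col 2 has {2,4,5,6,7}; box has {1,2,3,5,6,7} → only 8 remains.
(1,6) = 3: row 1 has {1,2,4,6,8,9}; col 6 has {2,4,5,7,8,9}; box has {2,4,6,7,8,9} → only 3 remains.
(1,7) = 7: row 1 has {1,2,3,4,6,8,9}; col 7 has {2,3,4,5,8,9}; box has {1,2,3,4,5,6,8,9} → only 7 remains.
(3,2) = 9: row 3 has {2,3,5,6,7,8}; col 2 has {2,4,5,6,7,8}; box has {1,2,3,5,6,7,8} → only 9 remains.
(3,5) = 1: row 3 has {2,3,5,6,7,8,9}; col 5 has {2,4,6,7,9}; box has {2,3,4,6,7,8,9} → only 1 remains.
(4,1) = 7: row 4 has {2,5,6,8,9}; col 1 has {1,3,5,6,8}; box has {2,4,5,6,8} → only 7 remains.
(4,7) = 1: row 4 has {2,5,6,7,8,9}; col 7 has {2,3,4,5,7,8,9}; box has {2,3,5,6,9} → only 1 remains.
(4,8) = 4: row 4 has {1,2,5,6,7,8,9}; col 8 has {1,2,3,5,6,8}; box has {1,2,3,5,6,9} → only 4 remains.
(6,1) = 9: row 6 has {2,3,4,5,6}; col 1 has {1,3,5,6,7,8}; box has {2,4,5,6,7,8} → only 9 remains.
(6,2) = 1: row 6 has {2,3,4,5,6,9}; col 2 has {2,4,5,6,7,8,9}; box has {2,4,5,6,7,8,9} → only 1 remains.
(6,8) = 7: row 6 has {1,2,3,4,5,6,9}; col 8 has {1,2,3,4,5,6,8}; box has {1,2,3,4,5,6,9} → only 7 remains.
(6,9) = 8: row 6 has {1,2,3,4,5,6,7,9}; col 9 has {1,2,3,4,5,6,7,9}; box has {1,2,3,4,5,6,7,9} → only 8 remains.
(8,5) = 3: row 8 has {1,2,4,5,7,8,9}; col 5 has {1,2,4,6,7,9}; box has {2,4,5,7,9} → only 3 remains.
(8,6) = 6: row 8 has {1,2,3,4,5,7,8,9}; col 6 has {2,3,4,5,7,8,9}; box has {2,3,4,5,7,9} → only 6 remains.
(9,1) = 2: row 9 has {3,4,5,7}; col 1 has {1,3,5,6,7,8,9}; box has {1,3,4,5,6,7,8,9} → only 2 remains.
(9,5) = 8: row 9 has {2,3,4,5,7}; col 5 has {1,2,3,4,6,7,9}; box has {2,3,4,5,6,7,9} → only 8 remains.
(9,6) = 1: row 9 has {2,3,4,5,7,8}; col 6 has {2,3,4,5,6,7,8,9}; box has {2,3,4,5,6,7,8,9} → only 1 remains.
(9,7) = 6: row 9 has {1,2,3,4,5,7,8}; col 7 has {1,2,3,4,5,7,8,9}; box has {1,2,3,4,5,7,8} → only 6 remains.
(9,8) = 9: row 9 has {1,2,3,4,5,6,7,8}; col 8 has {1,2,3,4,5,6,7,8}; box has {1,2,3,4,5,6,7,8} → only 9 remains.
(1,5) = 5: row 1 has {1,2,3,4,6,7,8,9}; col 5 has {1,2,3,4,6,7,8,9}; box has {1,2,3,4,6,7,8,9} → only 5 remains.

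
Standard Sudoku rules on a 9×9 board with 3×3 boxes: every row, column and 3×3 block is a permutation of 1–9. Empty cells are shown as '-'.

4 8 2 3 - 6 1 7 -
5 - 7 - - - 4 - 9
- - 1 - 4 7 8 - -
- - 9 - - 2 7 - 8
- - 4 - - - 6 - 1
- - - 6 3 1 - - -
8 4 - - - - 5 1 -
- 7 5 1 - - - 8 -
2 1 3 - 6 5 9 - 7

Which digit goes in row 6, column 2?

5

row 1, column 9 = 5: row 1 has {1,2,3,4,6,7,8}; col 9 has {1,7,8,9}; box has {1,4,7,8,9} → only 5 remains.
row 2, column 6 = 8: row 2 has {4,5,7,9}; col 6 has {1,2,5,6,7}; box has {3,4,6,7} → only 8 remains.
row 4, column 5 = 5: row 4 has {2,7,8,9}; col 5 has {3,4,6}; box has {1,2,3,6} → only 5 remains.
row 5, column 6 = 9: row 5 has {1,4,6}; col 6 has {1,2,5,6,7,8}; box has {1,2,3,5,6} → only 9 remains.
row 6, column 1 = 7: row 6 has {1,3,6}; col 1 has {2,4,5,8}; box has {4,9} → only 7 remains.
row 6, column 3 = 8: row 6 has {1,3,6,7}; col 3 has {1,2,3,4,5,7,9}; box has {4,7,9} → only 8 remains.
row 6, column 7 = 2: row 6 has {1,3,6,7,8}; col 7 has {1,4,5,6,7,8,9}; box has {1,6,7,8} → only 2 remains.
row 6, column 9 = 4: row 6 has {1,2,3,6,7,8}; col 9 has {1,5,7,8,9}; box has {1,2,6,7,8} → only 4 remains.
row 7, column 3 = 6: row 7 has {1,4,5,8}; col 3 has {1,2,3,4,5,7,8,9}; box has {1,2,3,4,5,7,8} → only 6 remains.
row 7, column 6 = 3: row 7 has {1,4,5,6,8}; col 6 has {1,2,5,6,7,8,9}; box has {1,5,6} → only 3 remains.
row 7, column 9 = 2: row 7 has {1,3,4,5,6,8}; col 9 has {1,4,5,7,8,9}; box has {1,5,7,8,9} → only 2 remains.
row 8, column 1 = 9: row 8 has {1,5,7,8}; col 1 has {2,4,5,7,8}; box has {1,2,3,4,5,6,7,8} → only 9 remains.
row 8, column 5 = 2: row 8 has {1,5,7,8,9}; col 5 has {3,4,5,6}; box has {1,3,5,6} → only 2 remains.
row 8, column 6 = 4: row 8 has {1,2,5,7,8,9}; col 6 has {1,2,3,5,6,7,8,9}; box has {1,2,3,5,6} → only 4 remains.
row 8, column 7 = 3: row 8 has {1,2,4,5,7,8,9}; col 7 has {1,2,4,5,6,7,8,9}; box has {1,2,5,7,8,9} → only 3 remains.
row 8, column 9 = 6: row 8 has {1,2,3,4,5,7,8,9}; col 9 has {1,2,4,5,7,8,9}; box has {1,2,3,5,7,8,9} → only 6 remains.
row 9, column 4 = 8: row 9 has {1,2,3,5,6,7,9}; col 4 has {1,3,6}; box has {1,2,3,4,5,6} → only 8 remains.
row 9, column 8 = 4: row 9 has {1,2,3,5,6,7,8,9}; col 8 has {1,7,8}; box has {1,2,3,5,6,7,8,9} → only 4 remains.
row 1, column 5 = 9: row 1 has {1,2,3,4,5,6,7,8}; col 5 has {2,3,4,5,6}; box has {3,4,6,7,8} → only 9 remains.
row 2, column 4 = 2: row 2 has {4,5,7,8,9}; col 4 has {1,3,6,8}; box has {3,4,6,7,8,9} → only 2 remains.
row 2, column 5 = 1: row 2 has {2,4,5,7,8,9}; col 5 has {2,3,4,5,6,9}; box has {2,3,4,6,7,8,9} → only 1 remains.
row 3, column 4 = 5: row 3 has {1,4,7,8}; col 4 has {1,2,3,6,8}; box has {1,2,3,4,6,7,8,9} → only 5 remains.
row 3, column 9 = 3: row 3 has {1,4,5,7,8}; col 9 has {1,2,4,5,6,7,8,9}; box has {1,4,5,7,8,9} → only 3 remains.
row 4, column 4 = 4: row 4 has {2,5,7,8,9}; col 4 has {1,2,3,5,6,8}; box has {1,2,3,5,6,9} → only 4 remains.
row 4, column 8 = 3: row 4 has {2,4,5,7,8,9}; col 8 has {1,4,7,8}; box has {1,2,4,6,7,8} → only 3 remains.
row 5, column 1 = 3: row 5 has {1,4,6,9}; col 1 has {2,4,5,7,8,9}; box has {4,7,8,9} → only 3 remains.
row 5, column 4 = 7: row 5 has {1,3,4,6,9}; col 4 has {1,2,3,4,5,6,8}; box has {1,2,3,4,5,6,9} → only 7 remains.
row 5, column 5 = 8: row 5 has {1,3,4,6,7,9}; col 5 has {1,2,3,4,5,6,9}; box has {1,2,3,4,5,6,7,9} → only 8 remains.
row 5, column 8 = 5: row 5 has {1,3,4,6,7,8,9}; col 8 has {1,3,4,7,8}; box has {1,2,3,4,6,7,8} → only 5 remains.
row 6, column 2 = 5: row 6 has {1,2,3,4,6,7,8}; col 2 has {1,4,7,8}; box has {3,4,7,8,9} → only 5 remains.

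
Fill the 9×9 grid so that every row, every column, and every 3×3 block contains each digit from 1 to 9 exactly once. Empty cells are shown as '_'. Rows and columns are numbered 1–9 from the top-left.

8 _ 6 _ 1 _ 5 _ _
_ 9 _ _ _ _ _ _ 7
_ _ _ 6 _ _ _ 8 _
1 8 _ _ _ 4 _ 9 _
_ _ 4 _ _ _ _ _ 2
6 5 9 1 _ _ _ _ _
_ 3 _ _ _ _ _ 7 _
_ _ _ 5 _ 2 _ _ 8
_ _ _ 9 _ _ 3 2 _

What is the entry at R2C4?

R5C2 = 7: row 5 has {2,4}; col 2 has {3,5,8,9}; box has {1,4,5,6,8,9} → only 7 remains.
R5C1 = 3: row 5 has {2,4,7}; col 1 has {1,6,8}; box has {1,4,5,6,7,8,9} → only 3 remains.
R5C4 = 8: row 5 has {2,3,4,7}; col 4 has {1,5,6,9}; box has {1,4} → only 8 remains.
R7C4 = 4: row 7 has {3,7}; col 4 has {1,5,6,8,9}; box has {2,5,9} → only 4 remains.
R4C3 = 2: row 4 has {1,4,8,9}; col 3 has {4,6,9}; box has {1,3,4,5,6,7,8,9} → only 2 remains.
R6C5 = 2: in row 6, 2 can only go here (every other open cell in that row sees a 2).
R6C7 = 8: in row 6, 8 can only go here (every other open cell in that row sees an 8).
R6C6 = 7: in row 6, 7 can only go here (every other open cell in that row sees a 7).
R4C4 = 3: row 4 has {1,2,4,8,9}; col 4 has {1,4,5,6,8,9}; box has {1,2,4,7,8} → only 3 remains.
R2C4 = 2: row 2 has {7,9}; col 4 has {1,3,4,5,6,8,9}; box has {1,6} → only 2 remains.

2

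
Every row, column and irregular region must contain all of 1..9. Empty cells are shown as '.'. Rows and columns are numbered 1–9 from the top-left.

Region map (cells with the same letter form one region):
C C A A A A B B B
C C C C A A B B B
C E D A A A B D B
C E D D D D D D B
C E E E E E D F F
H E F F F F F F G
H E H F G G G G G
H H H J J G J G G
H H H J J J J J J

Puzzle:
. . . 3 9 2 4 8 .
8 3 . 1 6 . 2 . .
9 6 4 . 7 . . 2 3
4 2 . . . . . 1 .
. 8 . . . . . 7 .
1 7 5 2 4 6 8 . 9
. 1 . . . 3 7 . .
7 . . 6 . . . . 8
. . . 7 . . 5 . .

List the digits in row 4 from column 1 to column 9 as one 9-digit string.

r1c2 = 5 (sole candidate).
r1c3 = 1 (sole candidate).
r2c3 = 7 (sole candidate).
r2c9 = 5 (sole candidate).
r3c7 = 1 (sole candidate).
r5c9 = 1 (sole candidate).
r6c8 = 3 (sole candidate).
r7c4 = 9 (sole candidate).
r1c1 = 6 (sole candidate).
r1c9 = 7 (sole candidate).
r2c6 = 4 (sole candidate).
r2c8 = 9 (sole candidate).
r4c9 = 6: row 4 has {1,2,4}; col 9 has {1,3,5,7,8,9}; region has {1,2,3,4,5,7,8,9} → only 6 remains.
r5c1 = 2 (sole candidate).
r7c1 = 5 (sole candidate).
r7c5 = 2 (sole candidate).
r7c9 = 4 (sole candidate).
r8c8 = 5 (sole candidate).
r9c1 = 3 (sole candidate).
r9c8 = 4 (sole candidate).
r9c9 = 2 (sole candidate).
r7c8 = 6 (sole candidate).
r8c6 = 1 (sole candidate).
r9c2 = 9 (sole candidate).
r9c6 = 8 (sole candidate).
r3c6 = 5 (sole candidate).
r5c6 = 9 (sole candidate).
r7c3 = 8 (sole candidate).
r8c2 = 4 (sole candidate).
r8c3 = 2 (sole candidate).
r8c5 = 3 (sole candidate).
r8c7 = 9 (sole candidate).
r9c3 = 6 (sole candidate).
r9c5 = 1 (sole candidate).
r3c4 = 8 (sole candidate).
r4c4 = 5: row 4 has {1,2,4,6}; col 4 has {1,2,3,6,7,8,9}; region has {1,2,4} → only 5 remains.
r4c5 = 8: row 4 has {1,2,4,5,6}; col 5 has {1,2,3,4,6,7,9}; region has {1,2,4,5} → only 8 remains.
r4c6 = 7: row 4 has {1,2,4,5,6,8}; col 6 has {1,2,3,4,5,6,8,9}; region has {1,2,4,5,8} → only 7 remains.
r4c7 = 3: row 4 has {1,2,4,5,6,7,8}; col 7 has {1,2,4,5,7,8,9}; region has {1,2,4,5,7,8} → only 3 remains.
r5c3 = 3 (sole candidate).
r5c4 = 4 (sole candidate).
r5c5 = 5 (sole candidate).
r5c7 = 6 (sole candidate).
r4c3 = 9: row 4 has {1,2,3,4,5,6,7,8}; col 3 has {1,2,3,4,5,6,7,8}; region has {1,2,3,4,5,6,7,8} → only 9 remains.

429587316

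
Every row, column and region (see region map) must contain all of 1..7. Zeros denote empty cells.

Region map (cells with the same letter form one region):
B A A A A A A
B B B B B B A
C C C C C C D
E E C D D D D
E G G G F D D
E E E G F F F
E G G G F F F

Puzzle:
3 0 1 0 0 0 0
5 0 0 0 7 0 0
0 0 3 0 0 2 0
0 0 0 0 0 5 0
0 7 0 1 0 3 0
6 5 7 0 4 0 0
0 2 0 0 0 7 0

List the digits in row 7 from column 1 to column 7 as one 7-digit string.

row 6, column 4 = 3 (sole candidate).
row 6, column 6 = 1 (sole candidate).
row 6, column 7 = 2 (sole candidate).
row 2, column 2 = 1 (hidden single in row 2).
row 2, column 7 = 3 (hidden single in row 2).
row 4, column 2 = 3 (hidden single in row 4).
row 5, column 1 = 2 (hidden single in row 5).
row 7, column 1 = 1: in row 7, 1 can only go here (every other open cell in that row sees a 1).
row 7, column 5 = 3: in row 7, 3 can only go here (every other open cell in that row sees a 3).
row 4, column 1 = 4 (sole candidate).
row 4, column 3 = 6 (sole candidate).
row 3, column 1 = 7 (sole candidate).
row 3, column 2 = 4 (sole candidate).
row 3, column 4 = 5 (sole candidate).
row 3, column 5 = 1 (sole candidate).
row 3, column 7 = 6 (sole candidate).
row 4, column 5 = 2 (sole candidate).
row 5, column 7 = 4 (sole candidate).
row 7, column 7 = 5: row 7 has {1,2,3,7}; col 7 has {2,3,4,6}; region has {1,2,3,4,7} → only 5 remains.
row 1, column 2 = 6 (sole candidate).
row 1, column 5 = 5 (sole candidate).
row 1, column 6 = 4 (sole candidate).
row 1, column 7 = 7 (sole candidate).
row 2, column 6 = 6 (sole candidate).
row 4, column 4 = 7 (sole candidate).
row 4, column 7 = 1 (sole candidate).
row 5, column 3 = 5 (sole candidate).
row 5, column 5 = 6 (sole candidate).
row 7, column 3 = 4: row 7 has {1,2,3,5,7}; col 3 has {1,3,5,6,7}; region has {1,2,3,5,7} → only 4 remains.
row 7, column 4 = 6: row 7 has {1,2,3,4,5,7}; col 4 has {1,3,5,7}; region has {1,2,3,4,5,7} → only 6 remains.

1246375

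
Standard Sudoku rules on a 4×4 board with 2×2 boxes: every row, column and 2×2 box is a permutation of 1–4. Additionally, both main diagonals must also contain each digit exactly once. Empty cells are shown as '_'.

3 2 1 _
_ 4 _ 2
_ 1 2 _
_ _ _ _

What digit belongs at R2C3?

R1C4 = 4 (sole candidate).
R2C1 = 1 (sole candidate).
R2C3 = 3: row 2 has {1,2,4}; col 3 has {1,2}; box has {1,2,4}; anti-diagonal has {1,4} → only 3 remains.

3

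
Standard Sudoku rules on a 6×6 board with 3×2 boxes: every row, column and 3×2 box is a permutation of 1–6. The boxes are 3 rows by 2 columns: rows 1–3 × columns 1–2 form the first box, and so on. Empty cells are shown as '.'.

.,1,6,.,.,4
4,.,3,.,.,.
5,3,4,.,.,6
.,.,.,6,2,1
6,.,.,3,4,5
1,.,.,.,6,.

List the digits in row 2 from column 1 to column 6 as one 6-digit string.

463152

R1C1 = 2 (sole candidate).
R1C4 = 5 (sole candidate).
R1C5 = 3 (sole candidate).
R2C2 = 6: row 2 has {3,4}; col 2 has {1,3}; box has {1,2,3,4,5} → only 6 remains.
R2C6 = 2: row 2 has {3,4,6}; col 6 has {1,4,5,6}; box has {3,4,6} → only 2 remains.
R3C5 = 1 (sole candidate).
R4C1 = 3 (sole candidate).
R4C3 = 5 (sole candidate).
R5C2 = 2 (sole candidate).
R5C3 = 1 (sole candidate).
R6C3 = 2 (sole candidate).
R6C4 = 4 (sole candidate).
R6C6 = 3 (sole candidate).
R2C4 = 1: row 2 has {2,3,4,6}; col 4 has {3,4,5,6}; box has {3,4,5,6} → only 1 remains.
R2C5 = 5: row 2 has {1,2,3,4,6}; col 5 has {1,2,3,4,6}; box has {1,2,3,4,6} → only 5 remains.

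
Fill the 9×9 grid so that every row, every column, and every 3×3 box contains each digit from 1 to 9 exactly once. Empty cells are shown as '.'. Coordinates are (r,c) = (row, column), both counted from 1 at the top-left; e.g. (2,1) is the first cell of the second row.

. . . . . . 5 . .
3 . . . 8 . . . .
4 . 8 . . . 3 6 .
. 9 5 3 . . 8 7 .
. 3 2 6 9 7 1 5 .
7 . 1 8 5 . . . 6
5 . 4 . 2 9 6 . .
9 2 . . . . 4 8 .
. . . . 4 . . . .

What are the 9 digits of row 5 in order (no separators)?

(4,1) = 6: row 4 has {3,5,7,8,9}; col 1 has {3,4,5,7,9}; box has {1,2,3,5,7,9} → only 6 remains.
(4,5) = 1: row 4 has {3,5,6,7,8,9}; col 5 has {2,4,5,8,9}; box has {3,5,6,7,8,9} → only 1 remains.
(5,1) = 8: row 5 has {1,2,3,5,6,7,9}; col 1 has {3,4,5,6,7,9}; box has {1,2,3,5,6,7,9} → only 8 remains.
(5,9) = 4: row 5 has {1,2,3,5,6,7,8,9}; col 9 has {6}; box has {1,5,6,7,8} → only 4 remains.

832697154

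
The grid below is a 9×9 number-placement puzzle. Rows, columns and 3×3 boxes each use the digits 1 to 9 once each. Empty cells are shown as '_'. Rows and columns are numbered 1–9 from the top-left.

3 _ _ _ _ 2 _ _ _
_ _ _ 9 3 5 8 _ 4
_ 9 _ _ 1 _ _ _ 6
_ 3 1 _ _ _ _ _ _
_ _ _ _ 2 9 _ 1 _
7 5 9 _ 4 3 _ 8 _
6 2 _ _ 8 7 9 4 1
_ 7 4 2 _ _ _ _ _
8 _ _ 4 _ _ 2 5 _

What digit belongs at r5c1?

4

r5c1 = 4: row 5 has {1,2,9}; col 1 has {3,6,7,8}; box has {1,3,5,7,9} → only 4 remains.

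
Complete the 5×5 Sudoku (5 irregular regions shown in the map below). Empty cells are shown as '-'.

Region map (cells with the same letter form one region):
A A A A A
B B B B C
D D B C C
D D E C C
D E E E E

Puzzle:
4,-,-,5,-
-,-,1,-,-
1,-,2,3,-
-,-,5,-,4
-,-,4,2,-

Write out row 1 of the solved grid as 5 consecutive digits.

42351

row 1, column 3 = 3: row 1 has {4,5}; col 3 has {1,2,4,5}; region has {4,5} → only 3 remains.
row 2, column 4 = 4: row 2 has {1}; col 4 has {2,3,5}; region has {1,2} → only 4 remains.
row 3, column 5 = 5: row 3 has {1,2,3}; col 5 has {4}; region has {3,4} → only 5 remains.
row 4, column 4 = 1: row 4 has {4,5}; col 4 has {2,3,4,5}; region has {3,4,5} → only 1 remains.
row 2, column 5 = 2: row 2 has {1,4}; col 5 has {4,5}; region has {1,3,4,5} → only 2 remains.
row 3, column 2 = 4: row 3 has {1,2,3,5}; col 2 has {}; region has {1} → only 4 remains.
row 1, column 5 = 1: row 1 has {3,4,5}; col 5 has {2,4,5}; region has {3,4,5} → only 1 remains.
row 5, column 5 = 3: row 5 has {2,4}; col 5 has {1,2,4,5}; region has {2,4,5} → only 3 remains.
row 1, column 2 = 2: row 1 has {1,3,4,5}; col 2 has {4}; region has {1,3,4,5} → only 2 remains.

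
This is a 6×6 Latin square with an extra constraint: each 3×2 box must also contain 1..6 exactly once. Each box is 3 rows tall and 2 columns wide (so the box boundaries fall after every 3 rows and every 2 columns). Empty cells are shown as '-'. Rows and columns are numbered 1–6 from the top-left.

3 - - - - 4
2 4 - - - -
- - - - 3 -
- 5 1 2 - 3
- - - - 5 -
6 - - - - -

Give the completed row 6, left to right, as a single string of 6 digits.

623541

row 4, column 1 = 4: row 4 has {1,2,3,5}; col 1 has {2,3,6}; box has {5,6} → only 4 remains.
row 4, column 5 = 6: row 4 has {1,2,3,4,5}; col 5 has {3,5}; box has {3,5} → only 6 remains.
row 5, column 1 = 1: row 5 has {5}; col 1 has {2,3,4,6}; box has {4,5,6} → only 1 remains.
row 5, column 6 = 2: row 5 has {1,5}; col 6 has {3,4}; box has {3,5,6} → only 2 remains.
row 6, column 6 = 1: row 6 has {6}; col 6 has {2,3,4}; box has {2,3,5,6} → only 1 remains.
row 2, column 5 = 1: row 2 has {2,4}; col 5 has {3,5,6}; box has {3,4} → only 1 remains.
row 3, column 1 = 5: row 3 has {3}; col 1 has {1,2,3,4,6}; box has {2,3,4} → only 5 remains.
row 3, column 6 = 6: row 3 has {3,5}; col 6 has {1,2,3,4}; box has {1,3,4} → only 6 remains.
row 5, column 2 = 3: row 5 has {1,2,5}; col 2 has {4,5}; box has {1,4,5,6} → only 3 remains.
row 6, column 2 = 2: row 6 has {1,6}; col 2 has {3,4,5}; box has {1,3,4,5,6} → only 2 remains.
row 6, column 5 = 4: row 6 has {1,2,6}; col 5 has {1,3,5,6}; box has {1,2,3,5,6} → only 4 remains.
row 1, column 5 = 2: row 1 has {3,4}; col 5 has {1,3,4,5,6}; box has {1,3,4,6} → only 2 remains.
row 2, column 6 = 5: row 2 has {1,2,4}; col 6 has {1,2,3,4,6}; box has {1,2,3,4,6} → only 5 remains.
row 3, column 2 = 1: row 3 has {3,5,6}; col 2 has {2,3,4,5}; box has {2,3,4,5} → only 1 remains.
row 3, column 4 = 4: row 3 has {1,3,5,6}; col 4 has {2}; box has {} → only 4 remains.
row 5, column 4 = 6: row 5 has {1,2,3,5}; col 4 has {2,4}; box has {1,2} → only 6 remains.
row 1, column 2 = 6: row 1 has {2,3,4}; col 2 has {1,2,3,4,5}; box has {1,2,3,4,5} → only 6 remains.
row 1, column 3 = 5: row 1 has {2,3,4,6}; col 3 has {1}; box has {4} → only 5 remains.
row 1, column 4 = 1: row 1 has {2,3,4,5,6}; col 4 has {2,4,6}; box has {4,5} → only 1 remains.
row 2, column 4 = 3: row 2 has {1,2,4,5}; col 4 has {1,2,4,6}; box has {1,4,5} → only 3 remains.
row 3, column 3 = 2: row 3 has {1,3,4,5,6}; col 3 has {1,5}; box has {1,3,4,5} → only 2 remains.
row 5, column 3 = 4: row 5 has {1,2,3,5,6}; col 3 has {1,2,5}; box has {1,2,6} → only 4 remains.
row 6, column 3 = 3: row 6 has {1,2,4,6}; col 3 has {1,2,4,5}; box has {1,2,4,6} → only 3 remains.
row 6, column 4 = 5: row 6 has {1,2,3,4,6}; col 4 has {1,2,3,4,6}; box has {1,2,3,4,6} → only 5 remains.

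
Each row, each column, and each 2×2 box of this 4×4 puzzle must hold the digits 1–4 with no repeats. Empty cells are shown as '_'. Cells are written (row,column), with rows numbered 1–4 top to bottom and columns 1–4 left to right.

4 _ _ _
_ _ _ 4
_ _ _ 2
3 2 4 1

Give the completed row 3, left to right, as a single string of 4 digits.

(1,4) = 3 (sole candidate).
(3,1) = 1: row 3 has {2}; col 1 has {3,4}; box has {2,3} → only 1 remains.
(3,2) = 4: row 3 has {1,2}; col 2 has {2}; box has {1,2,3} → only 4 remains.
(3,3) = 3: row 3 has {1,2,4}; col 3 has {4}; box has {1,2,4} → only 3 remains.

1432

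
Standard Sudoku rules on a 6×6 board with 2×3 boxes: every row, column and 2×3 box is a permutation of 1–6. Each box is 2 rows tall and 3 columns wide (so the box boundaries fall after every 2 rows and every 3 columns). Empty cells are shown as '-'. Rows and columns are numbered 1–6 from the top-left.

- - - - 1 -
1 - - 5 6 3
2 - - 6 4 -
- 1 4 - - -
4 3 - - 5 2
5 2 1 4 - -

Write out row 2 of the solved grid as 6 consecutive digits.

142563

r1c4 = 2 (sole candidate).
r1c6 = 4 (sole candidate).
r2c2 = 4: row 2 has {1,3,5,6}; col 2 has {1,2,3}; box has {1} → only 4 remains.
r2c3 = 2: row 2 has {1,3,4,5,6}; col 3 has {1,4}; box has {1,4} → only 2 remains.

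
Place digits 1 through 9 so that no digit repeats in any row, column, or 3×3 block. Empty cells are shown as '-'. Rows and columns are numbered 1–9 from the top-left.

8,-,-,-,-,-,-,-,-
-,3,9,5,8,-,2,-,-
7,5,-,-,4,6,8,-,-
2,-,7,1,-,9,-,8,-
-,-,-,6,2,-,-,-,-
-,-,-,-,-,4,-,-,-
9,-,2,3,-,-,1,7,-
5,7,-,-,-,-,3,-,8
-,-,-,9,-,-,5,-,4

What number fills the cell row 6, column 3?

5

row 3, column 3 = 1 (sole candidate).
row 3, column 4 = 2 (sole candidate).
row 7, column 9 = 6 (sole candidate).
row 8, column 4 = 4 (sole candidate).
row 9, column 8 = 2 (sole candidate).
row 1, column 4 = 7 (sole candidate).
row 2, column 6 = 1 (sole candidate).
row 2, column 9 = 7 (sole candidate).
row 6, column 4 = 8 (sole candidate).
row 7, column 5 = 5 (sole candidate).
row 7, column 6 = 8 (sole candidate).
row 8, column 3 = 6 (sole candidate).
row 8, column 5 = 1 (sole candidate).
row 8, column 6 = 2 (sole candidate).
row 8, column 8 = 9 (sole candidate).
row 9, column 6 = 7 (sole candidate).
row 1, column 3 = 4 (sole candidate).
row 1, column 6 = 3 (sole candidate).
row 2, column 1 = 6 (sole candidate).
row 2, column 8 = 4 (sole candidate).
row 3, column 8 = 3 (sole candidate).
row 3, column 9 = 9 (sole candidate).
row 4, column 5 = 3 (sole candidate).
row 4, column 9 = 5 (sole candidate).
row 5, column 6 = 5 (sole candidate).
row 5, column 8 = 1 (sole candidate).
row 5, column 9 = 3 (sole candidate).
row 6, column 5 = 7 (sole candidate).
row 6, column 8 = 6 (sole candidate).
row 6, column 9 = 2 (sole candidate).
row 7, column 2 = 4 (sole candidate).
row 9, column 5 = 6 (sole candidate).
row 1, column 2 = 2 (sole candidate).
row 1, column 5 = 9 (sole candidate).
row 1, column 7 = 6 (sole candidate).
row 1, column 8 = 5 (sole candidate).
row 1, column 9 = 1 (sole candidate).
row 4, column 2 = 6 (sole candidate).
row 4, column 7 = 4 (sole candidate).
row 5, column 1 = 4 (sole candidate).
row 5, column 3 = 8 (sole candidate).
row 6, column 7 = 9 (sole candidate).
row 9, column 3 = 3 (sole candidate).
row 5, column 2 = 9 (sole candidate).
row 5, column 7 = 7 (sole candidate).
row 6, column 2 = 1 (sole candidate).
row 6, column 3 = 5: row 6 has {1,2,4,6,7,8,9}; col 3 has {1,2,3,4,6,7,8,9}; box has {1,2,4,6,7,8,9} → only 5 remains.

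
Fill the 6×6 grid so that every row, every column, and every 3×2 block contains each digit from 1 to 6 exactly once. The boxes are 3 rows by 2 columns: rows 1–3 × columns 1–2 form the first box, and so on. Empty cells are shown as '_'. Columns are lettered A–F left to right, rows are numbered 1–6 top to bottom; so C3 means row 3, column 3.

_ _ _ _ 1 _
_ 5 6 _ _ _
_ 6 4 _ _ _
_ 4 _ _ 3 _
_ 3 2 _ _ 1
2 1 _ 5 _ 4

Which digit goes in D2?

2

B1 = 2 (sole candidate).
D1 = 3 (sole candidate).
C4 = 1 (sole candidate).
D4 = 6 (sole candidate).
D5 = 4 (sole candidate).
C6 = 3 (sole candidate).
E6 = 6 (sole candidate).
A1 = 4 (sole candidate).
C1 = 5 (sole candidate).
F1 = 6 (sole candidate).
A4 = 5 (sole candidate).
F4 = 2 (sole candidate).
A5 = 6 (sole candidate).
E5 = 5 (sole candidate).
F2 = 3 (sole candidate).
E3 = 2 (sole candidate).
F3 = 5 (sole candidate).
A2 = 1 (sole candidate).
D2 = 2: row 2 has {1,3,5,6}; col 4 has {3,4,5,6}; box has {3,4,5,6} → only 2 remains.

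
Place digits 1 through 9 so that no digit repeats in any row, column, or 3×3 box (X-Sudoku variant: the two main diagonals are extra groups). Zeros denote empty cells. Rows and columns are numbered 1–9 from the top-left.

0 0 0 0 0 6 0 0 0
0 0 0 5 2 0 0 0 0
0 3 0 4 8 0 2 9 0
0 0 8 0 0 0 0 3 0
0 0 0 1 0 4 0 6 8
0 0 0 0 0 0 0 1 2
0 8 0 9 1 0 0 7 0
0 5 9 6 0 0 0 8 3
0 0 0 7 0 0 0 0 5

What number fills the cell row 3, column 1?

5

row 1, column 4 = 3: row 1 has {6}; col 4 has {1,4,5,6,7,9}; box has {2,4,5,6,8} → only 3 remains.
row 2, column 8 = 4: row 2 has {2,5}; col 8 has {1,3,6,7,8,9}; box has {2,9}; anti-diagonal has {2,5} → only 4 remains.
row 4, column 4 = 2: row 4 has {3,8}; col 4 has {1,3,4,5,6,7,9}; box has {1,4}; main diagonal has {5,8} → only 2 remains.
row 6, column 4 = 8: row 6 has {1,2}; col 4 has {1,2,3,4,5,6,7,9}; box has {1,2,4}; anti-diagonal has {2,4,5} → only 8 remains.
row 8, column 5 = 4: row 8 has {3,5,6,8,9}; col 5 has {1,2,8}; box has {1,6,7,9} → only 4 remains.
row 8, column 6 = 2: row 8 has {3,4,5,6,8,9}; col 6 has {4,6}; box has {1,4,6,7,9} → only 2 remains.
row 8, column 7 = 1: row 8 has {2,3,4,5,6,8,9}; col 7 has {2}; box has {3,5,7,8} → only 1 remains.
row 9, column 5 = 3: row 9 has {5,7}; col 5 has {1,2,4,8}; box has {1,2,4,6,7,9} → only 3 remains.
row 9, column 6 = 8: row 9 has {3,5,7}; col 6 has {2,4,6}; box has {1,2,3,4,6,7,9} → only 8 remains.
row 9, column 8 = 2: row 9 has {3,5,7,8}; col 8 has {1,3,4,6,7,8,9}; box has {1,3,5,7,8} → only 2 remains.
row 1, column 8 = 5: row 1 has {3,6}; col 8 has {1,2,3,4,6,7,8,9}; box has {2,4,9} → only 5 remains.
row 7, column 6 = 5: row 7 has {1,7,8,9}; col 6 has {2,4,6,8}; box has {1,2,3,4,6,7,8,9} → only 5 remains.
row 8, column 1 = 7: row 8 has {1,2,3,4,5,6,8,9}; col 1 has {}; box has {5,8,9} → only 7 remains.
row 1, column 7 = 8: in row 1, 8 can only go here (every other open cell in that row sees an 8).
row 2, column 7 = 3: in row 2, 3 can only go here (every other open cell in that row sees a 3).
row 2, column 1 = 8: in row 2, 8 can only go here (every other open cell in that row sees an 8).
row 3, column 1 = 5: in row 3, 5 can only go here (every other open cell in that row sees a 5).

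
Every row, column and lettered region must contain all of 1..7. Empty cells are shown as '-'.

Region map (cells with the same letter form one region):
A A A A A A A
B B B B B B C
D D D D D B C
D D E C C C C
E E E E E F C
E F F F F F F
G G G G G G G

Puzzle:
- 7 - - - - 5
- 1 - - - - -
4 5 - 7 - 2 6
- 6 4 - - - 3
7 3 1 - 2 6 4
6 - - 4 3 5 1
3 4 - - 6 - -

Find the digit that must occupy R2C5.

7

R2C1 = 5 (sole candidate).
R3C3 = 3 (sole candidate).
R3C5 = 1 (sole candidate).
R4C1 = 2 (sole candidate).
R5C4 = 5 (sole candidate).
R6C2 = 2 (sole candidate).
R6C3 = 7 (sole candidate).
R1C1 = 1 (sole candidate).
R1C5 = 4 (sole candidate).
R1C6 = 3 (sole candidate).
R2C3 = 6 (sole candidate).
R2C4 = 3 (sole candidate).
R2C5 = 7: row 2 has {1,3,5,6}; col 5 has {1,2,3,4,6}; region has {1,2,3,5,6} → only 7 remains.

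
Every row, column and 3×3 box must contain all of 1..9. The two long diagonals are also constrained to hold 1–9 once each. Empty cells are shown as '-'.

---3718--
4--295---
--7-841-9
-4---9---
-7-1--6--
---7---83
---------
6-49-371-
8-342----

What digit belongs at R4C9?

1

R2C7 = 3 (sole candidate).
R2C8 = 6 (sole candidate).
R2C9 = 7 (sole candidate).
R3C4 = 6 (sole candidate).
R8C5 = 5 (sole candidate).
R2C2 = 8 (sole candidate).
R2C3 = 1 (sole candidate).
R4C4 = 5 (sole candidate).
R4C7 = 2 (sole candidate).
R4C8 = 7 (sole candidate).
R4C9 = 1: row 4 has {2,4,5,7,9}; col 9 has {3,7,9}; box has {2,3,6,7,8} → only 1 remains.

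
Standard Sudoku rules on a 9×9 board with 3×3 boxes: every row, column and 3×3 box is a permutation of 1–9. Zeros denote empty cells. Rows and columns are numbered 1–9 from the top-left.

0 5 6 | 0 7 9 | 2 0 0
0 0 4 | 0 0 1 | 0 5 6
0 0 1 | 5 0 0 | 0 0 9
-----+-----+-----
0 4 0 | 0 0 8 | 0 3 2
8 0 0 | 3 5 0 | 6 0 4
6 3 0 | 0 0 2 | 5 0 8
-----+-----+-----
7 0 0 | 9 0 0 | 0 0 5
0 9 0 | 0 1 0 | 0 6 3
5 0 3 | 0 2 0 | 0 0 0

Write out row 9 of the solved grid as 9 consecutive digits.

513826947

R1C1 = 3 (sole candidate).
R1C9 = 1 (sole candidate).
R3C1 = 2 (sole candidate).
R5C6 = 7 (sole candidate).
R8C1 = 4 (sole candidate).
R8C6 = 5 (sole candidate).
R9C9 = 7: row 9 has {2,3,5}; col 9 has {1,2,3,4,5,6,8,9}; box has {3,5,6} → only 7 remains.
R2C1 = 9 (sole candidate).
R4C1 = 1 (sole candidate).
R4C4 = 6 (sole candidate).
R4C5 = 9 (sole candidate).
R4C7 = 7 (sole candidate).
R5C2 = 2 (sole candidate).
R5C3 = 9 (sole candidate).
R5C8 = 1 (sole candidate).
R6C3 = 7 (sole candidate).
R6C5 = 4 (sole candidate).
R6C8 = 9 (sole candidate).
R8C7 = 8 (sole candidate).
R9C8 = 4: row 9 has {2,3,5,7}; col 8 has {1,3,5,6,9}; box has {3,5,6,7,8} → only 4 remains.
R1C8 = 8 (sole candidate).
R2C7 = 3 (sole candidate).
R3C7 = 4 (sole candidate).
R3C8 = 7 (sole candidate).
R4C3 = 5 (sole candidate).
R6C4 = 1 (sole candidate).
R7C7 = 1 (sole candidate).
R7C8 = 2 (sole candidate).
R8C3 = 2 (sole candidate).
R8C4 = 7 (sole candidate).
R9C4 = 8: row 9 has {2,3,4,5,7}; col 4 has {1,3,5,6,7,9}; box has {1,2,5,7,9} → only 8 remains.
R9C6 = 6: row 9 has {2,3,4,5,7,8}; col 6 has {1,2,5,7,8,9}; box has {1,2,5,7,8,9} → only 6 remains.
R9C7 = 9: row 9 has {2,3,4,5,6,7,8}; col 7 has {1,2,3,4,5,6,7,8}; box has {1,2,3,4,5,6,7,8} → only 9 remains.
R1C4 = 4 (sole candidate).
R2C4 = 2 (sole candidate).
R2C5 = 8 (sole candidate).
R3C2 = 8 (sole candidate).
R3C6 = 3 (sole candidate).
R7C2 = 6 (sole candidate).
R7C3 = 8 (sole candidate).
R7C5 = 3 (sole candidate).
R7C6 = 4 (sole candidate).
R9C2 = 1: row 9 has {2,3,4,5,6,7,8,9}; col 2 has {2,3,4,5,6,8,9}; box has {2,3,4,5,6,7,8,9} → only 1 remains.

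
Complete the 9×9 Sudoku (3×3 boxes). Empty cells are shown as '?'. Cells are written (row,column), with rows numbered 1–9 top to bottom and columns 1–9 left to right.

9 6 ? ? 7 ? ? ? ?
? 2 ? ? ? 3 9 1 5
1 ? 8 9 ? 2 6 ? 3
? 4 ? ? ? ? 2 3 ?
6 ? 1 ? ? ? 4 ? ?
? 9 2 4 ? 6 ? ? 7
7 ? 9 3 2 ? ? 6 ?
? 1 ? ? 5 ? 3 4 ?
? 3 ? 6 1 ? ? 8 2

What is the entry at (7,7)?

(1,7) = 8: row 1 has {6,7,9}; col 7 has {2,3,4,6,9}; box has {1,3,5,6,9} → only 8 remains.
(1,8) = 2: row 1 has {6,7,8,9}; col 8 has {1,3,4,6,8}; box has {1,3,5,6,8,9} → only 2 remains.
(1,9) = 4: row 1 has {2,6,7,8,9}; col 9 has {2,3,5,7}; box has {1,2,3,5,6,8,9} → only 4 remains.
(2,1) = 4: row 2 has {1,2,3,5,9}; col 1 has {1,6,7,9}; box has {1,2,6,8,9} → only 4 remains.
(2,3) = 7: row 2 has {1,2,3,4,5,9}; col 3 has {1,2,8,9}; box has {1,2,4,6,8,9} → only 7 remains.
(2,4) = 8: row 2 has {1,2,3,4,5,7,9}; col 4 has {3,4,6,9}; box has {2,3,7,9} → only 8 remains.
(2,5) = 6: row 2 has {1,2,3,4,5,7,8,9}; col 5 has {1,2,5,7}; box has {2,3,7,8,9} → only 6 remains.
(3,2) = 5: row 3 has {1,2,3,6,8,9}; col 2 has {1,2,3,4,6,9}; box has {1,2,4,6,7,8,9} → only 5 remains.
(3,5) = 4: row 3 has {1,2,3,5,6,8,9}; col 5 has {1,2,5,6,7}; box has {2,3,6,7,8,9} → only 4 remains.
(3,8) = 7: row 3 has {1,2,3,4,5,6,8,9}; col 8 has {1,2,3,4,6,8}; box has {1,2,3,4,5,6,8,9} → only 7 remains.
(4,3) = 5: row 4 has {2,3,4}; col 3 has {1,2,7,8,9}; box has {1,2,4,6,9} → only 5 remains.
(6,8) = 5: row 6 has {2,4,6,7,9}; col 8 has {1,2,3,4,6,7,8}; box has {2,3,4,7} → only 5 remains.
(7,2) = 8: row 7 has {2,3,6,7,9}; col 2 has {1,2,3,4,5,6,9}; box has {1,3,7,9} → only 8 remains.
(7,6) = 4: row 7 has {2,3,6,7,8,9}; col 6 has {2,3,6}; box has {1,2,3,5,6} → only 4 remains.
(7,9) = 1: row 7 has {2,3,4,6,7,8,9}; col 9 has {2,3,4,5,7}; box has {2,3,4,6,8} → only 1 remains.
(8,1) = 2: row 8 has {1,3,4,5}; col 1 has {1,4,6,7,9}; box has {1,3,7,8,9} → only 2 remains.
(8,3) = 6: row 8 has {1,2,3,4,5}; col 3 has {1,2,5,7,8,9}; box has {1,2,3,7,8,9} → only 6 remains.
(8,4) = 7: row 8 has {1,2,3,4,5,6}; col 4 has {3,4,6,8,9}; box has {1,2,3,4,5,6} → only 7 remains.
(8,9) = 9: row 8 has {1,2,3,4,5,6,7}; col 9 has {1,2,3,4,5,7}; box has {1,2,3,4,6,8} → only 9 remains.
(9,1) = 5: row 9 has {1,2,3,6,8}; col 1 has {1,2,4,6,7,9}; box has {1,2,3,6,7,8,9} → only 5 remains.
(9,3) = 4: row 9 has {1,2,3,5,6,8}; col 3 has {1,2,5,6,7,8,9}; box has {1,2,3,5,6,7,8,9} → only 4 remains.
(9,6) = 9: row 9 has {1,2,3,4,5,6,8}; col 6 has {2,3,4,6}; box has {1,2,3,4,5,6,7} → only 9 remains.
(9,7) = 7: row 9 has {1,2,3,4,5,6,8,9}; col 7 has {2,3,4,6,8,9}; box has {1,2,3,4,6,8,9} → only 7 remains.
(1,3) = 3: row 1 has {2,4,6,7,8,9}; col 3 has {1,2,4,5,6,7,8,9}; box has {1,2,4,5,6,7,8,9} → only 3 remains.
(4,1) = 8: row 4 has {2,3,4,5}; col 1 has {1,2,4,5,6,7,9}; box has {1,2,4,5,6,9} → only 8 remains.
(4,4) = 1: row 4 has {2,3,4,5,8}; col 4 has {3,4,6,7,8,9}; box has {4,6} → only 1 remains.
(4,5) = 9: row 4 has {1,2,3,4,5,8}; col 5 has {1,2,4,5,6,7}; box has {1,4,6} → only 9 remains.
(4,6) = 7: row 4 has {1,2,3,4,5,8,9}; col 6 has {2,3,4,6,9}; box has {1,4,6,9} → only 7 remains.
(4,9) = 6: row 4 has {1,2,3,4,5,7,8,9}; col 9 has {1,2,3,4,5,7,9}; box has {2,3,4,5,7} → only 6 remains.
(5,2) = 7: row 5 has {1,4,6}; col 2 has {1,2,3,4,5,6,8,9}; box has {1,2,4,5,6,8,9} → only 7 remains.
(5,8) = 9: row 5 has {1,4,6,7}; col 8 has {1,2,3,4,5,6,7,8}; box has {2,3,4,5,6,7} → only 9 remains.
(5,9) = 8: row 5 has {1,4,6,7,9}; col 9 has {1,2,3,4,5,6,7,9}; box has {2,3,4,5,6,7,9} → only 8 remains.
(6,1) = 3: row 6 has {2,4,5,6,7,9}; col 1 has {1,2,4,5,6,7,8,9}; box has {1,2,4,5,6,7,8,9} → only 3 remains.
(6,5) = 8: row 6 has {2,3,4,5,6,7,9}; col 5 has {1,2,4,5,6,7,9}; box has {1,4,6,7,9} → only 8 remains.
(6,7) = 1: row 6 has {2,3,4,5,6,7,8,9}; col 7 has {2,3,4,6,7,8,9}; box has {2,3,4,5,6,7,8,9} → only 1 remains.
(7,7) = 5: row 7 has {1,2,3,4,6,7,8,9}; col 7 has {1,2,3,4,6,7,8,9}; box has {1,2,3,4,6,7,8,9} → only 5 remains.

5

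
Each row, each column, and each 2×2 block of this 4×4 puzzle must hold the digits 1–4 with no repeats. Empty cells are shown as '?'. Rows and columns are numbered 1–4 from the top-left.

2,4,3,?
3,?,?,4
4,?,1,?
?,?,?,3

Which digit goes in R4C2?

2

R1C4 = 1 (sole candidate).
R2C2 = 1 (sole candidate).
R2C3 = 2 (sole candidate).
R3C4 = 2 (sole candidate).
R4C1 = 1 (sole candidate).
R4C2 = 2: row 4 has {1,3}; col 2 has {1,4}; box has {1,4} → only 2 remains.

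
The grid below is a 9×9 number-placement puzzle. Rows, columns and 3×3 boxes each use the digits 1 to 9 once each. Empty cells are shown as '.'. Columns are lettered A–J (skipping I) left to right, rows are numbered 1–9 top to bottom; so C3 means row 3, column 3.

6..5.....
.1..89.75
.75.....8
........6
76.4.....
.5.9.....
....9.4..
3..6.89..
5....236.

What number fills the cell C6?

4

G2 = 6: in row 2, 6 can only go here (every other open cell in that row sees a 6).
C7 = 6: in row 7, 6 can only go here (every other open cell in that row sees a 6).
D4 = 8: in column 4, 8 can only go here (every other open cell in that column sees an 8).
H7 = 8: in box 9, 8 can only go here (every other open cell in that box sees an 8).
B7 = 2: row 7 has {4,6,8,9}; col 2 has {1,5,6,7}; box has {3,5,6} → only 2 remains.
B8 = 4: row 8 has {3,6,8,9}; col 2 has {1,2,5,6,7}; box has {2,3,5,6} → only 4 remains.
A7 = 1: row 7 has {2,4,6,8,9}; col 1 has {3,5,6,7}; box has {2,3,4,5,6} → only 1 remains.
J7 = 7: row 7 has {1,2,4,6,8,9}; col 9 has {5,6,8}; box has {3,4,6,8,9} → only 7 remains.
C8 = 7: row 8 has {3,4,6,8,9}; col 3 has {5,6}; box has {1,2,3,4,5,6} → only 7 remains.
J9 = 1: row 9 has {2,3,5,6}; col 9 has {5,6,7,8}; box has {3,4,6,7,8,9} → only 1 remains.
D7 = 3: row 7 has {1,2,4,6,7,8,9}; col 4 has {4,5,6,8,9}; box has {2,6,8,9} → only 3 remains.
F7 = 5: row 7 has {1,2,3,4,6,7,8,9}; col 6 has {2,8,9}; box has {2,3,6,8,9} → only 5 remains.
E8 = 1: row 8 has {3,4,6,7,8,9}; col 5 has {8,9}; box has {2,3,5,6,8,9} → only 1 remains.
J8 = 2: row 8 has {1,3,4,6,7,8,9}; col 9 has {1,5,6,7,8}; box has {1,3,4,6,7,8,9} → only 2 remains.
D9 = 7: row 9 has {1,2,3,5,6}; col 4 has {3,4,5,6,8,9}; box has {1,2,3,5,6,8,9} → only 7 remains.
E9 = 4: row 9 has {1,2,3,5,6,7}; col 5 has {1,8,9}; box has {1,2,3,5,6,7,8,9} → only 4 remains.
D2 = 2: row 2 has {1,5,6,7,8,9}; col 4 has {3,4,5,6,7,8,9}; box has {5,8,9} → only 2 remains.
D3 = 1: row 3 has {5,7,8}; col 4 has {2,3,4,5,6,7,8,9}; box has {2,5,8,9} → only 1 remains.
G3 = 2: row 3 has {1,5,7,8}; col 7 has {3,4,6,9}; box has {5,6,7,8} → only 2 remains.
H8 = 5: row 8 has {1,2,3,4,6,7,8,9}; col 8 has {6,7,8}; box has {1,2,3,4,6,7,8,9} → only 5 remains.
G1 = 1: row 1 has {5,6}; col 7 has {2,3,4,6,9}; box has {2,5,6,7,8} → only 1 remains.
A2 = 4: row 2 has {1,2,5,6,7,8,9}; col 1 has {1,3,5,6,7}; box has {1,5,6,7} → only 4 remains.
C2 = 3: row 2 has {1,2,4,5,6,7,8,9}; col 3 has {5,6,7}; box has {1,4,5,6,7} → only 3 remains.
A3 = 9: row 3 has {1,2,5,7,8}; col 1 has {1,3,4,5,6,7}; box has {1,3,4,5,6,7} → only 9 remains.
A4 = 2: row 4 has {6,8}; col 1 has {1,3,4,5,6,7,9}; box has {5,6,7} → only 2 remains.
A6 = 8: row 6 has {5,9}; col 1 has {1,2,3,4,5,6,7,9}; box has {2,5,6,7} → only 8 remains.
G6 = 7: row 6 has {5,8,9}; col 7 has {1,2,3,4,6,9}; box has {6} → only 7 remains.
B1 = 8: row 1 has {1,5,6}; col 2 has {1,2,4,5,6,7}; box has {1,3,4,5,6,7,9} → only 8 remains.
C1 = 2: row 1 has {1,5,6,8}; col 3 has {3,5,6,7}; box has {1,3,4,5,6,7,8,9} → only 2 remains.
G4 = 5: row 4 has {2,6,8}; col 7 has {1,2,3,4,6,7,9}; box has {6,7} → only 5 remains.
G5 = 8: row 5 has {4,6,7}; col 7 has {1,2,3,4,5,6,7,9}; box has {5,6,7} → only 8 remains.
B9 = 9: row 9 has {1,2,3,4,5,6,7}; col 2 has {1,2,4,5,6,7,8}; box has {1,2,3,4,5,6,7} → only 9 remains.
C9 = 8: row 9 has {1,2,3,4,5,6,7,9}; col 3 has {2,3,5,6,7}; box has {1,2,3,4,5,6,7,9} → only 8 remains.
B4 = 3: row 4 has {2,5,6,8}; col 2 has {1,2,4,5,6,7,8,9}; box has {2,5,6,7,8} → only 3 remains.
E4 = 7: row 4 has {2,3,5,6,8}; col 5 has {1,4,8,9}; box has {4,8,9} → only 7 remains.
F4 = 1: row 4 has {2,3,5,6,7,8}; col 6 has {2,5,8,9}; box has {4,7,8,9} → only 1 remains.
F5 = 3: row 5 has {4,6,7,8}; col 6 has {1,2,5,8,9}; box has {1,4,7,8,9} → only 3 remains.
J5 = 9: row 5 has {3,4,6,7,8}; col 9 has {1,2,5,6,7,8}; box has {5,6,7,8} → only 9 remains.
F6 = 6: row 6 has {5,7,8,9}; col 6 has {1,2,3,5,8,9}; box has {1,3,4,7,8,9} → only 6 remains.
E1 = 3: row 1 has {1,2,5,6,8}; col 5 has {1,4,7,8,9}; box has {1,2,5,8,9} → only 3 remains.
J1 = 4: row 1 has {1,2,3,5,6,8}; col 9 has {1,2,5,6,7,8,9}; box has {1,2,5,6,7,8} → only 4 remains.
E3 = 6: row 3 has {1,2,5,7,8,9}; col 5 has {1,3,4,7,8,9}; box has {1,2,3,5,8,9} → only 6 remains.
F3 = 4: row 3 has {1,2,5,6,7,8,9}; col 6 has {1,2,3,5,6,8,9}; box has {1,2,3,5,6,8,9} → only 4 remains.
H3 = 3: row 3 has {1,2,4,5,6,7,8,9}; col 8 has {5,6,7,8}; box has {1,2,4,5,6,7,8} → only 3 remains.
H4 = 4: row 4 has {1,2,3,5,6,7,8}; col 8 has {3,5,6,7,8}; box has {5,6,7,8,9} → only 4 remains.
C5 = 1: row 5 has {3,4,6,7,8,9}; col 3 has {2,3,5,6,7,8}; box has {2,3,5,6,7,8} → only 1 remains.
H5 = 2: row 5 has {1,3,4,6,7,8,9}; col 8 has {3,4,5,6,7,8}; box has {4,5,6,7,8,9} → only 2 remains.
C6 = 4: row 6 has {5,6,7,8,9}; col 3 has {1,2,3,5,6,7,8}; box has {1,2,3,5,6,7,8} → only 4 remains.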